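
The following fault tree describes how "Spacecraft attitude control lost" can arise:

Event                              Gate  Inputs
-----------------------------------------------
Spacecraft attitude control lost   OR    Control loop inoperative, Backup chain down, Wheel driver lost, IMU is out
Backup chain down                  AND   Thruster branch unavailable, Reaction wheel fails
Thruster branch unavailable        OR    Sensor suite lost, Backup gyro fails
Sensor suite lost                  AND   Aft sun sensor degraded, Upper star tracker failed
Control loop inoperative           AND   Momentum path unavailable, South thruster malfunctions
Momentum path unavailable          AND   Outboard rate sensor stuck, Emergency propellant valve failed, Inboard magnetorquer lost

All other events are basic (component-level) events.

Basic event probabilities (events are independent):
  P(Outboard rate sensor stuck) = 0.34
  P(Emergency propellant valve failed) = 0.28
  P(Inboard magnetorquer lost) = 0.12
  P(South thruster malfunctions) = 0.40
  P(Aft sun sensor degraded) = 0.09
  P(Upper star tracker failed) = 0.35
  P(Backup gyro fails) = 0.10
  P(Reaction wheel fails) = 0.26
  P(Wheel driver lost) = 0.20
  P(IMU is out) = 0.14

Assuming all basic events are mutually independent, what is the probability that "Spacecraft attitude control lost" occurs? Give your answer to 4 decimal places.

P(Momentum path unavailable) [AND] = 0.34 × 0.28 × 0.12 = 0.011424
P(Control loop inoperative) [AND] = 0.011424 × 0.40 = 0.004570
P(Sensor suite lost) [AND] = 0.09 × 0.35 = 0.031500
P(Thruster branch unavailable) [OR] = 1 − (1−0.031500) × (1−0.10) = 0.128350
P(Backup chain down) [AND] = 0.128350 × 0.26 = 0.033371
P(Spacecraft attitude control lost) [OR] = 1 − (1−0.004570) × (1−0.033371) × (1−0.20) × (1−0.14) = 0.337998
Rounded to 4 decimal places: P(Spacecraft attitude control lost) ≈ 0.3380.

0.3380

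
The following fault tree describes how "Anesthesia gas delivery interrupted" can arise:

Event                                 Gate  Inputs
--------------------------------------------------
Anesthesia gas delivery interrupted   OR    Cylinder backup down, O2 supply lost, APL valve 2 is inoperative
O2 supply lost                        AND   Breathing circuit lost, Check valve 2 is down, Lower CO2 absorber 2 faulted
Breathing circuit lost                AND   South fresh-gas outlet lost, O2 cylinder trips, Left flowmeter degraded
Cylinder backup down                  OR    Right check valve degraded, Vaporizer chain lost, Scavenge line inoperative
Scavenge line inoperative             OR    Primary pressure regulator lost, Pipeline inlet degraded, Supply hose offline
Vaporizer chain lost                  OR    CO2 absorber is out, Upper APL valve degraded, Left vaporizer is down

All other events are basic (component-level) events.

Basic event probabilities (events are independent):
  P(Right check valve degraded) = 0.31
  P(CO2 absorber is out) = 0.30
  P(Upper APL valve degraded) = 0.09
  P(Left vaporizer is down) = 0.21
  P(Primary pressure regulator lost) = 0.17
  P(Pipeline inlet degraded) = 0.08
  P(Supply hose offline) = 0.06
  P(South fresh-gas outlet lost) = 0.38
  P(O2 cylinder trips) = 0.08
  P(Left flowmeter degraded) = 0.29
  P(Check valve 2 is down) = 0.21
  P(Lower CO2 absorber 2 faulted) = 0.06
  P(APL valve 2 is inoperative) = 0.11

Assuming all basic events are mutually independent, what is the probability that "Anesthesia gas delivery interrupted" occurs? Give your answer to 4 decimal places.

P(Vaporizer chain lost) [OR] = 1 − (1−0.30) × (1−0.09) × (1−0.21) = 0.496770
P(Scavenge line inoperative) [OR] = 1 − (1−0.17) × (1−0.08) × (1−0.06) = 0.282216
P(Cylinder backup down) [OR] = 1 − (1−0.31) × (1−0.496770) × (1−0.282216) = 0.750765
P(Breathing circuit lost) [AND] = 0.38 × 0.08 × 0.29 = 0.008816
P(O2 supply lost) [AND] = 0.008816 × 0.21 × 0.06 = 0.000111
P(Anesthesia gas delivery interrupted) [OR] = 1 − (1−0.750765) × (1−0.000111) × (1−0.11) = 0.778205
Rounded to 4 decimal places: P(Anesthesia gas delivery interrupted) ≈ 0.7782.

0.7782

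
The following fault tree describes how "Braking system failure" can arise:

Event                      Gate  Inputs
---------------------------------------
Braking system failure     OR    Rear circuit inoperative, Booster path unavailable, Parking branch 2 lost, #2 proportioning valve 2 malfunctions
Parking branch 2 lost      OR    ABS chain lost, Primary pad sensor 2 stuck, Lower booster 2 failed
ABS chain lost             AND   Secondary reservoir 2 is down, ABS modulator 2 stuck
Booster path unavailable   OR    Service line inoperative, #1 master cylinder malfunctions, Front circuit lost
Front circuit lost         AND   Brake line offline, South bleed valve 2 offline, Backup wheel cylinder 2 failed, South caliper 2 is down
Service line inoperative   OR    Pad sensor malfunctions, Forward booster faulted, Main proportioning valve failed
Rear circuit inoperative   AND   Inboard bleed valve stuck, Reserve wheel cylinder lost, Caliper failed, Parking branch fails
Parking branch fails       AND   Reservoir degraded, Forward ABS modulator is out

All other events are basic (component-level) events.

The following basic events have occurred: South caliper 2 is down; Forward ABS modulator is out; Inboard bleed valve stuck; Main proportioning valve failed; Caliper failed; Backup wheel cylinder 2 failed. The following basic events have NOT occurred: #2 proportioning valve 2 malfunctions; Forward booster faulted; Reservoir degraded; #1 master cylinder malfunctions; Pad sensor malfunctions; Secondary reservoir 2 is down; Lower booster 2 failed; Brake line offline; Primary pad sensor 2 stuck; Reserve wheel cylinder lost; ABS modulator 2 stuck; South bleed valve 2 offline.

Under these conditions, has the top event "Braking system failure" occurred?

Parking branch fails [AND]: Reservoir degraded=not, Forward ABS modulator is out=occurs → not all inputs occur → does not occur.
Rear circuit inoperative [AND]: Inboard bleed valve stuck=occurs, Reserve wheel cylinder lost=not, Caliper failed=occurs, Parking branch fails=not → not all inputs occur → does not occur.
Service line inoperative [OR]: Pad sensor malfunctions=not, Forward booster faulted=not, Main proportioning valve failed=occurs → at least one input occurs → occurs.
Front circuit lost [AND]: Brake line offline=not, South bleed valve 2 offline=not, Backup wheel cylinder 2 failed=occurs, South caliper 2 is down=occurs → not all inputs occur → does not occur.
Booster path unavailable [OR]: Service line inoperative=occurs, #1 master cylinder malfunctions=not, Front circuit lost=not → at least one input occurs → occurs.
ABS chain lost [AND]: Secondary reservoir 2 is down=not, ABS modulator 2 stuck=not → not all inputs occur → does not occur.
Parking branch 2 lost [OR]: ABS chain lost=not, Primary pad sensor 2 stuck=not, Lower booster 2 failed=not → no input occurs → does not occur.
Braking system failure [OR]: Rear circuit inoperative=not, Booster path unavailable=occurs, Parking branch 2 lost=not, #2 proportioning valve 2 malfunctions=not → at least one input occurs → occurs.

Yes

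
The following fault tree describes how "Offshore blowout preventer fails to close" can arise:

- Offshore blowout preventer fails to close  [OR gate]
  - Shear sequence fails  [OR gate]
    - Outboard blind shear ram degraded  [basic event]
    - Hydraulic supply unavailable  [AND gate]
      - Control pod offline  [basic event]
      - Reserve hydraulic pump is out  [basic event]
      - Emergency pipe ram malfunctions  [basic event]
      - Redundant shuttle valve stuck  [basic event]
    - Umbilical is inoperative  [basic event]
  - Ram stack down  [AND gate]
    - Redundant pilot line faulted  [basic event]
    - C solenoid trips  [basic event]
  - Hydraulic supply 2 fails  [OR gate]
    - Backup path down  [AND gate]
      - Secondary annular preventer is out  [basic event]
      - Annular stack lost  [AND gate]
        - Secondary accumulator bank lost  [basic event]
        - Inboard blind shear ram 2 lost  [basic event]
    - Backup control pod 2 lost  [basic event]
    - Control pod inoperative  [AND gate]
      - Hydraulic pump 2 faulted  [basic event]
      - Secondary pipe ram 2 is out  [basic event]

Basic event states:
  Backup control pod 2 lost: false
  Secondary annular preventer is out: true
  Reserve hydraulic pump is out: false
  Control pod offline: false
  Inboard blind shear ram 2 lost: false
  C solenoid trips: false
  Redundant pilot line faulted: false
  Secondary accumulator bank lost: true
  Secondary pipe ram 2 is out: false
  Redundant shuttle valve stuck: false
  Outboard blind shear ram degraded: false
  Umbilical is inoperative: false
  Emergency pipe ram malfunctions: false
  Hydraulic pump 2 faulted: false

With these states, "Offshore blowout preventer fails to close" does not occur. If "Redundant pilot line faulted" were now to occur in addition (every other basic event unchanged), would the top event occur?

Counterfactual: set "Redundant pilot line faulted" to occurred.
Hydraulic supply unavailable [AND]: Control pod offline=not, Reserve hydraulic pump is out=not, Emergency pipe ram malfunctions=not, Redundant shuttle valve stuck=not → not all inputs occur → does not occur.
Shear sequence fails [OR]: Outboard blind shear ram degraded=not, Hydraulic supply unavailable=not, Umbilical is inoperative=not → no input occurs → does not occur.
Ram stack down [AND]: Redundant pilot line faulted=occurs, C solenoid trips=not → not all inputs occur → does not occur.
Annular stack lost [AND]: Secondary accumulator bank lost=occurs, Inboard blind shear ram 2 lost=not → not all inputs occur → does not occur.
Backup path down [AND]: Secondary annular preventer is out=occurs, Annular stack lost=not → not all inputs occur → does not occur.
Control pod inoperative [AND]: Hydraulic pump 2 faulted=not, Secondary pipe ram 2 is out=not → not all inputs occur → does not occur.
Hydraulic supply 2 fails [OR]: Backup path down=not, Backup control pod 2 lost=not, Control pod inoperative=not → no input occurs → does not occur.
Offshore blowout preventer fails to close [OR]: Shear sequence fails=not, Ram stack down=not, Hydraulic supply 2 fails=not → no input occurs → does not occur.

No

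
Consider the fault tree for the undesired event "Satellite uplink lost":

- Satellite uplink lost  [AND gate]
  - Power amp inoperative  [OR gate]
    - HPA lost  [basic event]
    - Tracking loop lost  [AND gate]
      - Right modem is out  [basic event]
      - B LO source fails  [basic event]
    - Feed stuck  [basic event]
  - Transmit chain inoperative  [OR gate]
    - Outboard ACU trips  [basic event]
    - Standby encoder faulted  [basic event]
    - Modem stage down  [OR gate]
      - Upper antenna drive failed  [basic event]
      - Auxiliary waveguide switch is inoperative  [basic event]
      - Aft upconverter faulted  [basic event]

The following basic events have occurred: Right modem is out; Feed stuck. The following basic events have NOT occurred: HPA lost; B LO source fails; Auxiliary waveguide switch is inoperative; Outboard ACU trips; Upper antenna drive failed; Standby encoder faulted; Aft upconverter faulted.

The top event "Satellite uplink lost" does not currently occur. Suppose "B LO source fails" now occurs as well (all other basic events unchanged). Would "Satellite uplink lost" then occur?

No

Counterfactual: set "B LO source fails" to occurred.
Tracking loop lost [AND]: Right modem is out=occurs, B LO source fails=occurs → all inputs occur → occurs.
Power amp inoperative [OR]: HPA lost=not, Tracking loop lost=occurs, Feed stuck=occurs → at least one input occurs → occurs.
Modem stage down [OR]: Upper antenna drive failed=not, Auxiliary waveguide switch is inoperative=not, Aft upconverter faulted=not → no input occurs → does not occur.
Transmit chain inoperative [OR]: Outboard ACU trips=not, Standby encoder faulted=not, Modem stage down=not → no input occurs → does not occur.
Satellite uplink lost [AND]: Power amp inoperative=occurs, Transmit chain inoperative=not → not all inputs occur → does not occur.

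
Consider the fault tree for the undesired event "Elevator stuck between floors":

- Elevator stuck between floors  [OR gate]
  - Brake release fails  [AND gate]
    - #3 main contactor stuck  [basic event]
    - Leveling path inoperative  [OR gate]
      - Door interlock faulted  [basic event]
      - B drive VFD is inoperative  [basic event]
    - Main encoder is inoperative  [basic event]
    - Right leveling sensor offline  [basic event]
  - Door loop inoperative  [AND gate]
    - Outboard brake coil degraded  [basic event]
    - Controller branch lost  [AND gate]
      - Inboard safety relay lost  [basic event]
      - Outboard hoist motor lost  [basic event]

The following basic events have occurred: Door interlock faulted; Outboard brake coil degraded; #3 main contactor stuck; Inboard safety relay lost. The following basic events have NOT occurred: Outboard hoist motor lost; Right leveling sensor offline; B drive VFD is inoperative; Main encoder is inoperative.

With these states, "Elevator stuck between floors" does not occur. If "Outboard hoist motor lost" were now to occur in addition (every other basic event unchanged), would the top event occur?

Yes

Counterfactual: set "Outboard hoist motor lost" to occurred.
Leveling path inoperative [OR]: Door interlock faulted=occurs, B drive VFD is inoperative=not → at least one input occurs → occurs.
Brake release fails [AND]: #3 main contactor stuck=occurs, Leveling path inoperative=occurs, Main encoder is inoperative=not, Right leveling sensor offline=not → not all inputs occur → does not occur.
Controller branch lost [AND]: Inboard safety relay lost=occurs, Outboard hoist motor lost=occurs → all inputs occur → occurs.
Door loop inoperative [AND]: Outboard brake coil degraded=occurs, Controller branch lost=occurs → all inputs occur → occurs.
Elevator stuck between floors [OR]: Brake release fails=not, Door loop inoperative=occurs → at least one input occurs → occurs.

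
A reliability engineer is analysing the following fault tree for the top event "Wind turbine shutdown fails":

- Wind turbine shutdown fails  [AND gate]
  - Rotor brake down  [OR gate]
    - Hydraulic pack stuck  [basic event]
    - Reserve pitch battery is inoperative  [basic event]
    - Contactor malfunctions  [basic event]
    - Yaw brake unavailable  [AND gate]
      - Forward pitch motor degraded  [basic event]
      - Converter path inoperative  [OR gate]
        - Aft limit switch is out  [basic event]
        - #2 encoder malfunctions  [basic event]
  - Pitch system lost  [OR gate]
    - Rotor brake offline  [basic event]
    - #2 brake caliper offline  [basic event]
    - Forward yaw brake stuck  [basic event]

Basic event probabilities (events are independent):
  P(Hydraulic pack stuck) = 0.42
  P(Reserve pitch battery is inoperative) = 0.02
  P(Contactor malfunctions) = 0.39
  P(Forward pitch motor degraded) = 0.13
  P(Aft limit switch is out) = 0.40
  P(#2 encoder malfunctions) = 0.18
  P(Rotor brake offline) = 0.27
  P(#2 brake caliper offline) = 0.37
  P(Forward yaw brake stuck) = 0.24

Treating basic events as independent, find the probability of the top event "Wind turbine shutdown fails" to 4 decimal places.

0.4398

P(Converter path inoperative) [OR] = 1 − (1−0.40) × (1−0.18) = 0.508000
P(Yaw brake unavailable) [AND] = 0.13 × 0.508000 = 0.066040
P(Rotor brake down) [OR] = 1 − (1−0.42) × (1−0.02) × (1−0.39) × (1−0.066040) = 0.676174
P(Pitch system lost) [OR] = 1 − (1−0.27) × (1−0.37) × (1−0.24) = 0.650476
P(Wind turbine shutdown fails) [AND] = 0.676174 × 0.650476 = 0.439835
Rounded to 4 decimal places: P(Wind turbine shutdown fails) ≈ 0.4398.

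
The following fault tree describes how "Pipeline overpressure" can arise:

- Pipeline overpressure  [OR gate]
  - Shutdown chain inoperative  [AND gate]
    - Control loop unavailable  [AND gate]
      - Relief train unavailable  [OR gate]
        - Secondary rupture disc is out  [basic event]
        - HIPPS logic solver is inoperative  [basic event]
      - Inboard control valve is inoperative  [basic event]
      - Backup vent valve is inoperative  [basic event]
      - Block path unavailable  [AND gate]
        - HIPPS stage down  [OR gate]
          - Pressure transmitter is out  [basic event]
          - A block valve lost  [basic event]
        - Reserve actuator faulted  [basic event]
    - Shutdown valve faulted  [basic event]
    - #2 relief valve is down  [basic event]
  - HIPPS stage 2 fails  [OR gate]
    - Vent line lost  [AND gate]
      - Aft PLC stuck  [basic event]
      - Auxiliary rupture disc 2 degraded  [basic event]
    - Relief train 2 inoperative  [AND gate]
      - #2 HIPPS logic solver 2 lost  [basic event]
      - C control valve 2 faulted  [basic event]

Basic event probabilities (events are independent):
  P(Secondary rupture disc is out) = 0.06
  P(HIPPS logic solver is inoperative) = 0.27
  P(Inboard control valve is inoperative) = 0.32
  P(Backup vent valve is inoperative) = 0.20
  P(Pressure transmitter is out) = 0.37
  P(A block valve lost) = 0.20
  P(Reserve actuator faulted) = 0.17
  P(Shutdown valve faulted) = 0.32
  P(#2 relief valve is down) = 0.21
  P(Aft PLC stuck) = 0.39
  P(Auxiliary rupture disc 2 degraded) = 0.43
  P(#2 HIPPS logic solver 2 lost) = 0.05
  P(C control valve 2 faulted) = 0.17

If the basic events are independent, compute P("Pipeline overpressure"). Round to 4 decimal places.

P(Relief train unavailable) [OR] = 1 − (1−0.06) × (1−0.27) = 0.313800
P(HIPPS stage down) [OR] = 1 − (1−0.37) × (1−0.20) = 0.496000
P(Block path unavailable) [AND] = 0.496000 × 0.17 = 0.084320
P(Control loop unavailable) [AND] = 0.313800 × 0.32 × 0.20 × 0.084320 = 0.001693
P(Shutdown chain inoperative) [AND] = 0.001693 × 0.32 × 0.21 = 0.000114
P(Vent line lost) [AND] = 0.39 × 0.43 = 0.167700
P(Relief train 2 inoperative) [AND] = 0.05 × 0.17 = 0.008500
P(HIPPS stage 2 fails) [OR] = 1 − (1−0.167700) × (1−0.008500) = 0.174775
P(Pipeline overpressure) [OR] = 1 − (1−0.000114) × (1−0.174775) = 0.174869
Rounded to 4 decimal places: P(Pipeline overpressure) ≈ 0.1749.

0.1749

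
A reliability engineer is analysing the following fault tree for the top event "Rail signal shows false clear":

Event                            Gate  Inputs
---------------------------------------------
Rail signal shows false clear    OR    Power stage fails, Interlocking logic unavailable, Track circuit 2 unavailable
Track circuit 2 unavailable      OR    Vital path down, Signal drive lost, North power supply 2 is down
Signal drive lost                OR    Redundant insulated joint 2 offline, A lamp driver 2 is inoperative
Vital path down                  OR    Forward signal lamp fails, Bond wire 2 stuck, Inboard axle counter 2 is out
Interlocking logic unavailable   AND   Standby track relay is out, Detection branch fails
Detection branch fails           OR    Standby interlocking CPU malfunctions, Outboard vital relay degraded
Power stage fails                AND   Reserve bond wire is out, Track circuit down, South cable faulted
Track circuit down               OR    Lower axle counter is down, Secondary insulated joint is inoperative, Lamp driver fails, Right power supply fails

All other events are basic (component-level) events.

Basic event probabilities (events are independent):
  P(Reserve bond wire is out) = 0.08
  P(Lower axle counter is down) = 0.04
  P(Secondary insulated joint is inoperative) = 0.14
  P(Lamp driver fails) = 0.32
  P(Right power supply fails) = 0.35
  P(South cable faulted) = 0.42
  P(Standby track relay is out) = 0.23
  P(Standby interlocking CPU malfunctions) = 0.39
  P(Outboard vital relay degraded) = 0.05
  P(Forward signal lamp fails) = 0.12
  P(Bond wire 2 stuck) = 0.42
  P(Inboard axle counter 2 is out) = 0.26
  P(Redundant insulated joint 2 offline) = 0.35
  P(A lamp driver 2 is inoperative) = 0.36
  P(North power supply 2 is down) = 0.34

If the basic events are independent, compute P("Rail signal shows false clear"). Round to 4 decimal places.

P(Track circuit down) [OR] = 1 − (1−0.04) × (1−0.14) × (1−0.32) × (1−0.35) = 0.635085
P(Power stage fails) [AND] = 0.08 × 0.635085 × 0.42 = 0.021339
P(Detection branch fails) [OR] = 1 − (1−0.39) × (1−0.05) = 0.420500
P(Interlocking logic unavailable) [AND] = 0.23 × 0.420500 = 0.096715
P(Vital path down) [OR] = 1 − (1−0.12) × (1−0.42) × (1−0.26) = 0.622304
P(Signal drive lost) [OR] = 1 − (1−0.35) × (1−0.36) = 0.584000
P(Track circuit 2 unavailable) [OR] = 1 − (1−0.622304) × (1−0.584000) × (1−0.34) = 0.896300
P(Rail signal shows false clear) [OR] = 1 − (1−0.021339) × (1−0.096715) × (1−0.896300) = 0.908328
Rounded to 4 decimal places: P(Rail signal shows false clear) ≈ 0.9083.

0.9083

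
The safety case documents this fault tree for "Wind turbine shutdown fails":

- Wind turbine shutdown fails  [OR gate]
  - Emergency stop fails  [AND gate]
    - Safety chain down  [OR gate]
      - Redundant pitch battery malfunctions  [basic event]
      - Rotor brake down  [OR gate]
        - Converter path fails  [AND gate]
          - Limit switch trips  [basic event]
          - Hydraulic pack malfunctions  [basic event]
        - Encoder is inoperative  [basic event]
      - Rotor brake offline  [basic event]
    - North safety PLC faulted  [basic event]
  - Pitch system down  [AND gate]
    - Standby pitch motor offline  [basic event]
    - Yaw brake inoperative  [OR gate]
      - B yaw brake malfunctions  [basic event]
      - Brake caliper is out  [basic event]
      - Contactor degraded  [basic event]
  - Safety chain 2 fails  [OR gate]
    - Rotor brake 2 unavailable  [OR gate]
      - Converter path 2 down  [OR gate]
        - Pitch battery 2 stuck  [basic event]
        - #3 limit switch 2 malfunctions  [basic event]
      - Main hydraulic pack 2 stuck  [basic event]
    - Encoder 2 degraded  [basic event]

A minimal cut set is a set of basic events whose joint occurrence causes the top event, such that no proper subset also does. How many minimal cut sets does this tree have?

Converter path fails [AND]: one cut set from each child combined → 1 × 1 = 1 cut set(s).
Rotor brake down [OR]: union of children's cut sets → 2 cut set(s).
Safety chain down [OR]: union of children's cut sets → 4 cut set(s).
Emergency stop fails [AND]: one cut set from each child combined → 4 × 1 = 4 cut set(s).
Yaw brake inoperative [OR]: union of children's cut sets → 3 cut set(s).
Pitch system down [AND]: one cut set from each child combined → 1 × 3 = 3 cut set(s).
Converter path 2 down [OR]: union of children's cut sets → 2 cut set(s).
Rotor brake 2 unavailable [OR]: union of children's cut sets → 3 cut set(s).
Safety chain 2 fails [OR]: union of children's cut sets → 4 cut set(s).
Wind turbine shutdown fails [OR]: union of children's cut sets → 11 cut set(s).

11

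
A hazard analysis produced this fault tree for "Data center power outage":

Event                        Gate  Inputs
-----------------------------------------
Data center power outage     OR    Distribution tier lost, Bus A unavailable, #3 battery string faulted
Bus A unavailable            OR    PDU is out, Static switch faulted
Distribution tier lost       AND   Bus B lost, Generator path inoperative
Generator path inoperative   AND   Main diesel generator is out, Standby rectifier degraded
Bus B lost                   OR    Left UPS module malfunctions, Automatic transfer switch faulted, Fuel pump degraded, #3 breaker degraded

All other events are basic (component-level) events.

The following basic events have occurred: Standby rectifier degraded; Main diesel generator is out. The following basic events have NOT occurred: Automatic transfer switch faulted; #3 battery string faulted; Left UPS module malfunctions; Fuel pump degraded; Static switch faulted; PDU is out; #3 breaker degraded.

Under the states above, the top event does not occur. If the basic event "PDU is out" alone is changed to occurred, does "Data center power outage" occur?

Yes

Counterfactual: set "PDU is out" to occurred.
Bus B lost [OR]: Left UPS module malfunctions=not, Automatic transfer switch faulted=not, Fuel pump degraded=not, #3 breaker degraded=not → no input occurs → does not occur.
Generator path inoperative [AND]: Main diesel generator is out=occurs, Standby rectifier degraded=occurs → all inputs occur → occurs.
Distribution tier lost [AND]: Bus B lost=not, Generator path inoperative=occurs → not all inputs occur → does not occur.
Bus A unavailable [OR]: PDU is out=occurs, Static switch faulted=not → at least one input occurs → occurs.
Data center power outage [OR]: Distribution tier lost=not, Bus A unavailable=occurs, #3 battery string faulted=not → at least one input occurs → occurs.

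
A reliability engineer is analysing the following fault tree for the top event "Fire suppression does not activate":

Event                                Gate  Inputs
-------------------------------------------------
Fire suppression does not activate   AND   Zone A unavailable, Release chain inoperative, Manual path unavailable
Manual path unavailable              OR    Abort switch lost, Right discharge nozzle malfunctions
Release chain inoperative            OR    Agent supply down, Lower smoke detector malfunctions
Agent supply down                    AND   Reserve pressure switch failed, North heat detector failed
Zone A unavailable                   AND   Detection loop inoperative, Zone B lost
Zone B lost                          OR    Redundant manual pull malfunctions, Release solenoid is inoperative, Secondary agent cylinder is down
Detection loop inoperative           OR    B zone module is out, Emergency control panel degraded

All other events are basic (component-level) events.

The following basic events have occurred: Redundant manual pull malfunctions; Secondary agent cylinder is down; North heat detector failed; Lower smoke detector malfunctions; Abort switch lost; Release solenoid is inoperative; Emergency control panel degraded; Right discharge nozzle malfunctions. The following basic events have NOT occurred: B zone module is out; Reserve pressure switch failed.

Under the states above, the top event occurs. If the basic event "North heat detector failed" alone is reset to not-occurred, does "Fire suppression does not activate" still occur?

Yes

Counterfactual: set "North heat detector failed" to not occurred.
Detection loop inoperative [OR]: B zone module is out=not, Emergency control panel degraded=occurs → at least one input occurs → occurs.
Zone B lost [OR]: Redundant manual pull malfunctions=occurs, Release solenoid is inoperative=occurs, Secondary agent cylinder is down=occurs → at least one input occurs → occurs.
Zone A unavailable [AND]: Detection loop inoperative=occurs, Zone B lost=occurs → all inputs occur → occurs.
Agent supply down [AND]: Reserve pressure switch failed=not, North heat detector failed=not → not all inputs occur → does not occur.
Release chain inoperative [OR]: Agent supply down=not, Lower smoke detector malfunctions=occurs → at least one input occurs → occurs.
Manual path unavailable [OR]: Abort switch lost=occurs, Right discharge nozzle malfunctions=occurs → at least one input occurs → occurs.
Fire suppression does not activate [AND]: Zone A unavailable=occurs, Release chain inoperative=occurs, Manual path unavailable=occurs → all inputs occur → occurs.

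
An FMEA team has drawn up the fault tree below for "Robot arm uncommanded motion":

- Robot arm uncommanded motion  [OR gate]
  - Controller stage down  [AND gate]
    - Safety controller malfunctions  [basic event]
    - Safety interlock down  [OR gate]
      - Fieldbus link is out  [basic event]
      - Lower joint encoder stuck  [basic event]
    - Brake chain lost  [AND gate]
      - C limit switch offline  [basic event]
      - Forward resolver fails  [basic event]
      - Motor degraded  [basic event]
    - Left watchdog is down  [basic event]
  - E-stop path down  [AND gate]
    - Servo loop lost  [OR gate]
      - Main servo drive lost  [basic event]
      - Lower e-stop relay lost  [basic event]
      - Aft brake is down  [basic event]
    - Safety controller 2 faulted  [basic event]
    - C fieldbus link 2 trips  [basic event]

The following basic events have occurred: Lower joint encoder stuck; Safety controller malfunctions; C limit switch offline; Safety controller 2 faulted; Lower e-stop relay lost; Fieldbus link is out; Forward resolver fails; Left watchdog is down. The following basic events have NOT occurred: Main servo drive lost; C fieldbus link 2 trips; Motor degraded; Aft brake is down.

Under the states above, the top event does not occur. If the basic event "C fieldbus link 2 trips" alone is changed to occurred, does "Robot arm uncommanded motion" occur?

Yes

Counterfactual: set "C fieldbus link 2 trips" to occurred.
Safety interlock down [OR]: Fieldbus link is out=occurs, Lower joint encoder stuck=occurs → at least one input occurs → occurs.
Brake chain lost [AND]: C limit switch offline=occurs, Forward resolver fails=occurs, Motor degraded=not → not all inputs occur → does not occur.
Controller stage down [AND]: Safety controller malfunctions=occurs, Safety interlock down=occurs, Brake chain lost=not, Left watchdog is down=occurs → not all inputs occur → does not occur.
Servo loop lost [OR]: Main servo drive lost=not, Lower e-stop relay lost=occurs, Aft brake is down=not → at least one input occurs → occurs.
E-stop path down [AND]: Servo loop lost=occurs, Safety controller 2 faulted=occurs, C fieldbus link 2 trips=occurs → all inputs occur → occurs.
Robot arm uncommanded motion [OR]: Controller stage down=not, E-stop path down=occurs → at least one input occurs → occurs.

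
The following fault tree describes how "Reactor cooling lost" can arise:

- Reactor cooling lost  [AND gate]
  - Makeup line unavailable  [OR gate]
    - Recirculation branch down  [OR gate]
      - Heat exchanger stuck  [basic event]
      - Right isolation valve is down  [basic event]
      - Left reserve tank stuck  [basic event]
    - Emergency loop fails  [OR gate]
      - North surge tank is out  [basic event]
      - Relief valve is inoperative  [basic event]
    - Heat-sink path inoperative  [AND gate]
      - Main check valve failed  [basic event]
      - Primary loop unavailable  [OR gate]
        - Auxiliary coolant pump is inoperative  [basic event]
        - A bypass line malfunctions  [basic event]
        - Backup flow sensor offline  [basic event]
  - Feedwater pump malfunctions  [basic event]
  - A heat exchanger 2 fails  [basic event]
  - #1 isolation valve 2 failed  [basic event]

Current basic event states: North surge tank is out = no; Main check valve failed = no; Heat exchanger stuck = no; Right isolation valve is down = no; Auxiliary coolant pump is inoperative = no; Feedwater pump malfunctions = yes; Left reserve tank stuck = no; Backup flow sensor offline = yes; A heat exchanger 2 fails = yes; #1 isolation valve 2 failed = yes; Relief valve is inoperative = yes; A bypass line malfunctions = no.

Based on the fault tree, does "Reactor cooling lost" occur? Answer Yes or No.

Yes

Recirculation branch down [OR]: Heat exchanger stuck=not, Right isolation valve is down=not, Left reserve tank stuck=not → no input occurs → does not occur.
Emergency loop fails [OR]: North surge tank is out=not, Relief valve is inoperative=occurs → at least one input occurs → occurs.
Primary loop unavailable [OR]: Auxiliary coolant pump is inoperative=not, A bypass line malfunctions=not, Backup flow sensor offline=occurs → at least one input occurs → occurs.
Heat-sink path inoperative [AND]: Main check valve failed=not, Primary loop unavailable=occurs → not all inputs occur → does not occur.
Makeup line unavailable [OR]: Recirculation branch down=not, Emergency loop fails=occurs, Heat-sink path inoperative=not → at least one input occurs → occurs.
Reactor cooling lost [AND]: Makeup line unavailable=occurs, Feedwater pump malfunctions=occurs, A heat exchanger 2 fails=occurs, #1 isolation valve 2 failed=occurs → all inputs occur → occurs.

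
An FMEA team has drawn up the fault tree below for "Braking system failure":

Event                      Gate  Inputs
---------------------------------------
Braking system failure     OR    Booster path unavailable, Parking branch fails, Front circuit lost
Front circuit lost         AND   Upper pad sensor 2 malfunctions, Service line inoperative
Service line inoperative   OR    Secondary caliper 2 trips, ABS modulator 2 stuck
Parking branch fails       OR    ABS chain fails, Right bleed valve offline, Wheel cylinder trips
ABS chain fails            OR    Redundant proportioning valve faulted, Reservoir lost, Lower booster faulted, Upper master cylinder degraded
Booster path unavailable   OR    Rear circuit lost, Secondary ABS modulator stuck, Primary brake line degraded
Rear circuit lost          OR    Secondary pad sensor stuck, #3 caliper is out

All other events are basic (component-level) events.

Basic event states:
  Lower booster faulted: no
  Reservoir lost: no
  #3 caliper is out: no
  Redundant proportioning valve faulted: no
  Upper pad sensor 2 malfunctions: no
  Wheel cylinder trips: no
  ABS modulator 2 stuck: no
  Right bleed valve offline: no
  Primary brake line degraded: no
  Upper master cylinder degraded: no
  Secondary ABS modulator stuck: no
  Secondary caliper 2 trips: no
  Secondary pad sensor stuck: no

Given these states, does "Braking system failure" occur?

No

Rear circuit lost [OR]: Secondary pad sensor stuck=not, #3 caliper is out=not → no input occurs → does not occur.
Booster path unavailable [OR]: Rear circuit lost=not, Secondary ABS modulator stuck=not, Primary brake line degraded=not → no input occurs → does not occur.
ABS chain fails [OR]: Redundant proportioning valve faulted=not, Reservoir lost=not, Lower booster faulted=not, Upper master cylinder degraded=not → no input occurs → does not occur.
Parking branch fails [OR]: ABS chain fails=not, Right bleed valve offline=not, Wheel cylinder trips=not → no input occurs → does not occur.
Service line inoperative [OR]: Secondary caliper 2 trips=not, ABS modulator 2 stuck=not → no input occurs → does not occur.
Front circuit lost [AND]: Upper pad sensor 2 malfunctions=not, Service line inoperative=not → not all inputs occur → does not occur.
Braking system failure [OR]: Booster path unavailable=not, Parking branch fails=not, Front circuit lost=not → no input occurs → does not occur.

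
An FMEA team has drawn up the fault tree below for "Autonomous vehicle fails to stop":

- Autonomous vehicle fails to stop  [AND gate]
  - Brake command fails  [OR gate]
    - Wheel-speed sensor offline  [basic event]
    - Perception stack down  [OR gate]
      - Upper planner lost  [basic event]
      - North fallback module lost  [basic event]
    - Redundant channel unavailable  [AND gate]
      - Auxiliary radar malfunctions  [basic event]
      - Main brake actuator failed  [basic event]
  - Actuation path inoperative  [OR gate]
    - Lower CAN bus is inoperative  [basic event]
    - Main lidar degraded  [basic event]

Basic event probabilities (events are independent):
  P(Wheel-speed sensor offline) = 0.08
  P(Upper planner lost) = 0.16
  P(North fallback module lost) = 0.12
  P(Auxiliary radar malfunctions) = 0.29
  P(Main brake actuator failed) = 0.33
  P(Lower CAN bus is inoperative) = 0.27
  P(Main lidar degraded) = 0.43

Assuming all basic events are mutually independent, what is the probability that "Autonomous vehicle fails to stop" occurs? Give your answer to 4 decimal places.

P(Perception stack down) [OR] = 1 − (1−0.16) × (1−0.12) = 0.260800
P(Redundant channel unavailable) [AND] = 0.29 × 0.33 = 0.095700
P(Brake command fails) [OR] = 1 − (1−0.08) × (1−0.260800) × (1−0.095700) = 0.385018
P(Actuation path inoperative) [OR] = 1 − (1−0.27) × (1−0.43) = 0.583900
P(Autonomous vehicle fails to stop) [AND] = 0.385018 × 0.583900 = 0.224812
Rounded to 4 decimal places: P(Autonomous vehicle fails to stop) ≈ 0.2248.

0.2248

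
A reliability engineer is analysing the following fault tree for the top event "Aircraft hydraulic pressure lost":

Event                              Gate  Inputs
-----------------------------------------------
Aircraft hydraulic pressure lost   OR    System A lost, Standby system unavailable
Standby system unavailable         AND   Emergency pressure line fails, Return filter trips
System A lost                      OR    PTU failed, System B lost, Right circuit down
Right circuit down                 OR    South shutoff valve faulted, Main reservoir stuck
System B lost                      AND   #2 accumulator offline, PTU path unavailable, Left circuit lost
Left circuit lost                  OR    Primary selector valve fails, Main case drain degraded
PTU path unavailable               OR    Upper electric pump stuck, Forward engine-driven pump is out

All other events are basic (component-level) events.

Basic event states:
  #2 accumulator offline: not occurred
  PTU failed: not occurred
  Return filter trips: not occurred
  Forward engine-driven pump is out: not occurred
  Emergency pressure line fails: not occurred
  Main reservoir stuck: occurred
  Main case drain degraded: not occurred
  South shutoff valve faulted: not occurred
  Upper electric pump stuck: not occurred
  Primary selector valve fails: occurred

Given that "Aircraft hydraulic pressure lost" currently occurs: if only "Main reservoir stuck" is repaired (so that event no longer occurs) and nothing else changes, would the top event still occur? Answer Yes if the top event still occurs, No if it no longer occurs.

Counterfactual: set "Main reservoir stuck" to not occurred.
PTU path unavailable [OR]: Upper electric pump stuck=not, Forward engine-driven pump is out=not → no input occurs → does not occur.
Left circuit lost [OR]: Primary selector valve fails=occurs, Main case drain degraded=not → at least one input occurs → occurs.
System B lost [AND]: #2 accumulator offline=not, PTU path unavailable=not, Left circuit lost=occurs → not all inputs occur → does not occur.
Right circuit down [OR]: South shutoff valve faulted=not, Main reservoir stuck=not → no input occurs → does not occur.
System A lost [OR]: PTU failed=not, System B lost=not, Right circuit down=not → no input occurs → does not occur.
Standby system unavailable [AND]: Emergency pressure line fails=not, Return filter trips=not → not all inputs occur → does not occur.
Aircraft hydraulic pressure lost [OR]: System A lost=not, Standby system unavailable=not → no input occurs → does not occur.

No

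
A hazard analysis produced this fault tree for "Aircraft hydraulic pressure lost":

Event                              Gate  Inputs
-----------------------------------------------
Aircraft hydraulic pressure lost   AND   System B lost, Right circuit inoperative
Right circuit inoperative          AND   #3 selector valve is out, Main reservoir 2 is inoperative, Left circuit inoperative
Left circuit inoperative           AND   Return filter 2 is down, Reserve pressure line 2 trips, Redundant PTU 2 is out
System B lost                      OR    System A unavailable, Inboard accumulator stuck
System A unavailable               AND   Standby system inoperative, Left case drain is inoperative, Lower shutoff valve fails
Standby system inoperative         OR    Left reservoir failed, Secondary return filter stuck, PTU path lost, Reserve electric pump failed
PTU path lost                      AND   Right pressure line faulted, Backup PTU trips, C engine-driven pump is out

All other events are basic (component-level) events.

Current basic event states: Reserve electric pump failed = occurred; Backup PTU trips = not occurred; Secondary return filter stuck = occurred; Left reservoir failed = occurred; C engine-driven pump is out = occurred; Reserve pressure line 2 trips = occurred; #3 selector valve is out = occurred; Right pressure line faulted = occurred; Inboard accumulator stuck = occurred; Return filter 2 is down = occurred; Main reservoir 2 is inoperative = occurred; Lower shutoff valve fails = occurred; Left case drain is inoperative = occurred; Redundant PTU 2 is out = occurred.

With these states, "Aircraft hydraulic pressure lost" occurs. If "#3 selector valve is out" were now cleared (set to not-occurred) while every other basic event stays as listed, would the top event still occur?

No

Counterfactual: set "#3 selector valve is out" to not occurred.
PTU path lost [AND]: Right pressure line faulted=occurs, Backup PTU trips=not, C engine-driven pump is out=occurs → not all inputs occur → does not occur.
Standby system inoperative [OR]: Left reservoir failed=occurs, Secondary return filter stuck=occurs, PTU path lost=not, Reserve electric pump failed=occurs → at least one input occurs → occurs.
System A unavailable [AND]: Standby system inoperative=occurs, Left case drain is inoperative=occurs, Lower shutoff valve fails=occurs → all inputs occur → occurs.
System B lost [OR]: System A unavailable=occurs, Inboard accumulator stuck=occurs → at least one input occurs → occurs.
Left circuit inoperative [AND]: Return filter 2 is down=occurs, Reserve pressure line 2 trips=occurs, Redundant PTU 2 is out=occurs → all inputs occur → occurs.
Right circuit inoperative [AND]: #3 selector valve is out=not, Main reservoir 2 is inoperative=occurs, Left circuit inoperative=occurs → not all inputs occur → does not occur.
Aircraft hydraulic pressure lost [AND]: System B lost=occurs, Right circuit inoperative=not → not all inputs occur → does not occur.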